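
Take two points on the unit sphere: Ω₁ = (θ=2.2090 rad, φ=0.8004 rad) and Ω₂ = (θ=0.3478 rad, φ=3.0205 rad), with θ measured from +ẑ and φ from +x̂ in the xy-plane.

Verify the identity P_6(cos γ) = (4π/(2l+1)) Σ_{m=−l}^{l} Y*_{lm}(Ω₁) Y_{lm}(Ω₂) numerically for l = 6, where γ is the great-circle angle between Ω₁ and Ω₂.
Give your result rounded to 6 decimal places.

Term-by-term m-sum for l=6 (normalisation 4π/13 = 0.966644):
  m=-6: 0.01166 - 0.12915j × 0.00057 + 0.00050j = 0.00007 - 0.00007j  (running Σ = 0.00007 - 0.00007j)
  m=-5: 0.21729 + 0.25260j × -0.00595 - 0.00412j = -0.00025 - 0.00240j  (running Σ = -0.00018 - 0.00246j)
  m=-4: -0.43039 - 0.02586j × 0.03716 + 0.01955j = -0.01549 - 0.00938j  (running Σ = -0.01567 - 0.01184j)
  m=-3: 0.13420 - 0.12263j × -0.15235 - 0.05792j = -0.02755 + 0.01091j  (running Σ = -0.04322 - 0.00093j)
  m=-2: 0.00776 - 0.25864j × 0.39924 + 0.09862j = 0.02861 - 0.10249j  (running Σ = -0.01461 - 0.10342j)
  m=-1: 0.20464 + 0.21088j × -0.55867 - 0.06798j = -0.09999 - 0.13172j  (running Σ = -0.11460 - 0.23515j)
  m=0: 0.18526 + 0.00000j × 0.07774 + 0.00000j = 0.01440 + 0.00000j  (running Σ = -0.10020 - 0.23515j)
  m=1: -0.20464 + 0.21088j × 0.55867 - 0.06798j = -0.09999 + 0.13172j  (running Σ = -0.20019 - 0.10342j)
  m=2: 0.00776 + 0.25864j × 0.39924 - 0.09862j = 0.02861 + 0.10249j  (running Σ = -0.17158 - 0.00093j)
  m=3: -0.13420 - 0.12263j × 0.15235 - 0.05792j = -0.02755 - 0.01091j  (running Σ = -0.19913 - 0.01184j)
  m=4: -0.43039 + 0.02586j × 0.03716 - 0.01955j = -0.01549 + 0.00938j  (running Σ = -0.21462 - 0.00246j)
  m=5: -0.21729 + 0.25260j × 0.00595 - 0.00412j = -0.00025 + 0.00240j  (running Σ = -0.21487 - 0.00007j)
  m=6: 0.01166 + 0.12915j × 0.00057 - 0.00050j = 0.00007 + 0.00007j  (running Σ = -0.21480 + 0.00000j)
Total Σ_m = -0.21480 + 0.00000j. Multiply by 0.966644: -0.20763 + 0.00000j. P_6(cos γ) = -0.207634

-0.207634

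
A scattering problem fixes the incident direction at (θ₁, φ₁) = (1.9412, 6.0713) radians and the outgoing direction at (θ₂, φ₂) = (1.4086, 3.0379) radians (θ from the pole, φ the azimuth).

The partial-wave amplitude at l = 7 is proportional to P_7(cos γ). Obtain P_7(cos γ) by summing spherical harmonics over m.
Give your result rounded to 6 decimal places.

-0.372277

Term-by-term m-sum for l=7 (normalisation 4π/15 = 0.837758):
  [-7]  conj(Y_{7,-7})(Ω₁) = (0.026758, -0.304676) ; Y_{7,-7}(Ω₂) = (-0.340960, -0.302592) ; Δ = (-0.101316, 0.095786)
  [-6]  conj(Y_{7,-6})(Ω₁) = (-0.131109, 0.424615) ; Y_{7,-6}(Ω₂) = (0.226812, 0.162662) ; Δ = (-0.098806, 0.074981)
  [-5]  conj(Y_{7,-5})(Ω₁) = (0.088917, -0.158452) ; Y_{7,-5}(Ω₂) = (0.197196, 0.112505) ; Δ = (0.035361, -0.021243)
  [-4]  conj(Y_{7,-4})(Ω₁) = (0.172120, -0.194961) ; Y_{7,-4}(Ω₂) = (-0.273753, -0.120537) ; Δ = (-0.070618, 0.032624)
  [-3]  conj(Y_{7,-3})(Ω₁) = (-0.230260, 0.169889) ; Y_{7,-3}(Ω₂) = (-0.139305, -0.044789) ; Δ = (0.039685, -0.013353)
  [-2]  conj(Y_{7,-2})(Ω₁) = (-0.136437, 0.061547) ; Y_{7,-2}(Ω₂) = (0.294464, 0.061958) ; Δ = (-0.043989, 0.009670)
  [-1]  conj(Y_{7,-1})(Ω₁) = (0.300121, -0.064560) ; Y_{7,-1}(Ω₂) = (0.113389, 0.011800) ; Δ = (0.034792, -0.003779)
  [+0]  conj(Y_{7,0})(Ω₁) = (0.115119, -0.000000) ; Y_{7,0}(Ω₂) = (-0.300476, 0.000000) ; Δ = (-0.034590, 0.000000)
  [+1]  conj(Y_{7,1})(Ω₁) = (-0.300121, -0.064560) ; Y_{7,1}(Ω₂) = (-0.113389, 0.011800) ; Δ = (0.034792, 0.003779)
  [+2]  conj(Y_{7,2})(Ω₁) = (-0.136437, -0.061547) ; Y_{7,2}(Ω₂) = (0.294464, -0.061958) ; Δ = (-0.043989, -0.009670)
  [+3]  conj(Y_{7,3})(Ω₁) = (0.230260, 0.169889) ; Y_{7,3}(Ω₂) = (0.139305, -0.044789) ; Δ = (0.039685, 0.013353)
  [+4]  conj(Y_{7,4})(Ω₁) = (0.172120, 0.194961) ; Y_{7,4}(Ω₂) = (-0.273753, 0.120537) ; Δ = (-0.070618, -0.032624)
  [+5]  conj(Y_{7,5})(Ω₁) = (-0.088917, -0.158452) ; Y_{7,5}(Ω₂) = (-0.197196, 0.112505) ; Δ = (0.035361, 0.021243)
  [+6]  conj(Y_{7,6})(Ω₁) = (-0.131109, -0.424615) ; Y_{7,6}(Ω₂) = (0.226812, -0.162662) ; Δ = (-0.098806, -0.074981)
  [+7]  conj(Y_{7,7})(Ω₁) = (-0.026758, -0.304676) ; Y_{7,7}(Ω₂) = (0.340960, -0.302592) ; Δ = (-0.101316, -0.095786)
Σ over m = (-0.444373, 0.000000); ×(4π/15) → (-0.372277, 0.000000). Real part: -0.372277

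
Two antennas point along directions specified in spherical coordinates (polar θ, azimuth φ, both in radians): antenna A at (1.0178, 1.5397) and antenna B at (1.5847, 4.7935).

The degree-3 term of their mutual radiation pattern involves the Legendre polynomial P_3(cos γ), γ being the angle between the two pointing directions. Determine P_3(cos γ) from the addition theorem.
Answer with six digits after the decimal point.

Addition theorem: P_3(cos γ) = (4π/7) Σ_m Y*_{lm}(Ω₁) Y_{lm}(Ω₂), m = −3…3:
  [-3]  conj(Y_{3,-3})(Ω₁) = (-0.023949, -0.255974) ; Y_{3,-3}(Ω₂) = (-0.100496, -0.404815) ; Δ = (-0.101215, 0.035419)
  [-2]  conj(Y_{3,-2})(Ω₁) = (-0.387949, 0.024159) ; Y_{3,-2}(Ω₂) = (0.014020, -0.002294) ; Δ = (-0.005383, 0.001229)
  [-1]  conj(Y_{3,-1})(Ω₁) = (0.003244, 0.104284) ; Y_{3,-1}(Ω₂) = (-0.026157, -0.321775) ; Δ = (0.033471, -0.003772)
  [+0]  conj(Y_{3,0})(Ω₁) = (-0.317652, -0.000000) ; Y_{3,0}(Ω₂) = (0.015560, 0.000000) ; Δ = (-0.004943, -0.000000)
  [+1]  conj(Y_{3,1})(Ω₁) = (-0.003244, 0.104284) ; Y_{3,1}(Ω₂) = (0.026157, -0.321775) ; Δ = (0.033471, 0.003772)
  [+2]  conj(Y_{3,2})(Ω₁) = (-0.387949, -0.024159) ; Y_{3,2}(Ω₂) = (0.014020, 0.002294) ; Δ = (-0.005383, -0.001229)
  [+3]  conj(Y_{3,3})(Ω₁) = (0.023949, -0.255974) ; Y_{3,3}(Ω₂) = (0.100496, -0.404815) ; Δ = (-0.101215, -0.035419)
Total Σ_m = (-0.151198, 0.000000). Multiply by 1.795196: (-0.271430, 0.000000). P_3(cos γ) = -0.271430

-0.271430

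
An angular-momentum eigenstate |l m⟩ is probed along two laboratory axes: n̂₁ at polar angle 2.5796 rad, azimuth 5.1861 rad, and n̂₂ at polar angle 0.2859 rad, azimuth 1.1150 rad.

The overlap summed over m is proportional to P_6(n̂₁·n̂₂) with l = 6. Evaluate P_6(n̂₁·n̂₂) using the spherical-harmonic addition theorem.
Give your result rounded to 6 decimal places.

Expand P_6 via completeness: Σ_{m} conj(Y_{6,m}) at Ω₁ times Y_{6,m} at Ω₂ —
  term(m=-6) = 0.00000 - 0.00000j   from Y*(Ω₁)=0.01057 - 0.00326j, Y(Ω₂)=0.00022 - 0.00010j
  term(m=-5) = -0.00001 - 0.00017j   from Y*(Ω₁)=-0.04249 - 0.04355j, Y(Ω₂)=0.00218 + 0.00186j
  term(m=-4) = -0.00342 - 0.00222j   from Y*(Ω₁)=-0.06299 + 0.18752j, Y(Ω₂)=-0.00514 + 0.01994j
  term(m=-3) = -0.03812 + 0.01405j   from Y*(Ω₁)=0.40217 - 0.06064j, Y(Ω₂)=-0.09782 + 0.02018j
  term(m=-2) = -0.04245 + 0.14319j   from Y*(Ω₁)=-0.27162 - 0.37777j, Y(Ω₂)=-0.19660 - 0.25373j
  term(m=-1) = 0.02903 + 0.03889j   from Y*(Ω₁)=-0.03716 + 0.07248j, Y(Ω₂)=0.26228 - 0.53503j
  term(m=+0) = -0.12934 + 0.00000j   from Y*(Ω₁)=-0.41415 + 0.00000j, Y(Ω₂)=0.31231 + 0.00000j
  term(m=+1) = 0.02903 - 0.03889j   from Y*(Ω₁)=0.03716 + 0.07248j, Y(Ω₂)=-0.26228 - 0.53503j
  term(m=+2) = -0.04245 - 0.14319j   from Y*(Ω₁)=-0.27162 + 0.37777j, Y(Ω₂)=-0.19660 + 0.25373j
  term(m=+3) = -0.03812 - 0.01405j   from Y*(Ω₁)=-0.40217 - 0.06064j, Y(Ω₂)=0.09782 + 0.02018j
  term(m=+4) = -0.00342 + 0.00222j   from Y*(Ω₁)=-0.06299 - 0.18752j, Y(Ω₂)=-0.00514 - 0.01994j
  term(m=+5) = -0.00001 + 0.00017j   from Y*(Ω₁)=0.04249 - 0.04355j, Y(Ω₂)=-0.00218 + 0.00186j
  term(m=+6) = 0.00000 + 0.00000j   from Y*(Ω₁)=0.01057 + 0.00326j, Y(Ω₂)=0.00022 + 0.00010j
Total Σ_m = -0.23927 + 0.00000j. Multiply by 0.966644: -0.23129 + 0.00000j. P_6(cos γ) = -0.231285

-0.231285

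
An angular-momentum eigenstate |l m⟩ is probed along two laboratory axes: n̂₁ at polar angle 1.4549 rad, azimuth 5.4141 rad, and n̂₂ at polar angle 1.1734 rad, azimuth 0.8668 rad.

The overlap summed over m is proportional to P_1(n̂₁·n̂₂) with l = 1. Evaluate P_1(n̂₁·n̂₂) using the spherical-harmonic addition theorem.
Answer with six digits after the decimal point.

Summing Y*_{l m}(θ₁,φ₁)·Y_{l m}(θ₂,φ₂) over m ∈ [−1, 1]; prefactor 4π/(2·1+1) = 4.188790:
  [-1]  conj(Y_{1,-1})(Ω₁) = +0.221529-0.262097i ; Y_{1,-1}(Ω₂) = +0.206201-0.242834i ; Δ = -0.017967-0.107839i
  [+0]  conj(Y_{1,0})(Ω₁) = +0.056501-0.000000i ; Y_{1,0}(Ω₂) = +0.189098+0.000000i ; Δ = +0.010684+0.000000i
  [+1]  conj(Y_{1,1})(Ω₁) = -0.221529-0.262097i ; Y_{1,1}(Ω₂) = -0.206201-0.242834i ; Δ = -0.017967+0.107839i
Total Σ_m = -0.025249+0.000000i. Multiply by 4.188790: -0.105763+0.000000i. P_1(cos γ) = -0.105763

-0.105763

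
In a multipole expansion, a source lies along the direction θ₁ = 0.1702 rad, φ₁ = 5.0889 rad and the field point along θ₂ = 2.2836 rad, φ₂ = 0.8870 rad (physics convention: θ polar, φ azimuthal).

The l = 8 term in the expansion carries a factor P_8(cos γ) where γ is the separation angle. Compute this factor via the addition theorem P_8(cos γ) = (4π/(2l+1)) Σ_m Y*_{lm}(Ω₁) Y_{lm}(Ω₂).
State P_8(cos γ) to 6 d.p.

Term-by-term m-sum for l=8 (normalisation 4π/17 = 0.739198):
  term(m=-8) = -0.00000 + 0.00000j   from Y*(Ω₁)=-0.00000 + 0.00000j, Y(Ω₂)=0.03802 - 0.04017j
  term(m=-7) = 0.00000 + 0.00000j   from Y*(Ω₁)=-0.00000 - 0.00001j, Y(Ω₂)=-0.19071 - 0.01417j
  term(m=-6) = 0.00005 + 0.00000j   from Y*(Ω₁)=0.00008 - 0.00009j, Y(Ω₂)=0.21879 + 0.31330j
  term(m=-5) = 0.00032 - 0.00048j   from Y*(Ω₁)=0.00123 + 0.00040j, Y(Ω₂)=0.12324 - 0.43282j
  term(m=-4) = -0.00092 - 0.00180j   from Y*(Ω₁)=0.00067 + 0.01030j, Y(Ω₂)=-0.18005 + 0.07749j
  term(m=-3) = 0.01483 + 0.00058j   from Y*(Ω₁)=-0.05500 + 0.02598j, Y(Ω₂)=-0.21631 - 0.11278j
  term(m=-2) = 0.04504 - 0.07349j   from Y*(Ω₁)=-0.18353 - 0.17202j, Y(Ω₂)=0.06915 + 0.33559j
  term(m=-1) = 0.02982 + 0.05326j   from Y*(Ω₁)=0.23556 - 0.59580j, Y(Ω₂)=-0.06019 + 0.07385j
  term(m=+0) = 0.22530 + 0.00000j   from Y*(Ω₁)=0.63064 + 0.00000j, Y(Ω₂)=0.35726 + 0.00000j
  term(m=+1) = 0.02982 - 0.05326j   from Y*(Ω₁)=-0.23556 - 0.59580j, Y(Ω₂)=0.06019 + 0.07385j
  term(m=+2) = 0.04504 + 0.07349j   from Y*(Ω₁)=-0.18353 + 0.17202j, Y(Ω₂)=0.06915 - 0.33559j
  term(m=+3) = 0.01483 - 0.00058j   from Y*(Ω₁)=0.05500 + 0.02598j, Y(Ω₂)=0.21631 - 0.11278j
  term(m=+4) = -0.00092 + 0.00180j   from Y*(Ω₁)=0.00067 - 0.01030j, Y(Ω₂)=-0.18005 - 0.07749j
  term(m=+5) = 0.00032 + 0.00048j   from Y*(Ω₁)=-0.00123 + 0.00040j, Y(Ω₂)=-0.12324 - 0.43282j
  term(m=+6) = 0.00005 - 0.00000j   from Y*(Ω₁)=0.00008 + 0.00009j, Y(Ω₂)=0.21879 - 0.31330j
  term(m=+7) = 0.00000 - 0.00000j   from Y*(Ω₁)=0.00000 - 0.00001j, Y(Ω₂)=0.19071 - 0.01417j
  term(m=+8) = -0.00000 - 0.00000j   from Y*(Ω₁)=-0.00000 - 0.00000j, Y(Ω₂)=0.03802 + 0.04017j
Accumulated sum 0.40358 - 0.00000j; after 4π/(2l+1) scaling, 0.29832 - 0.00000j ⇒ P_8 = 0.298324

0.298324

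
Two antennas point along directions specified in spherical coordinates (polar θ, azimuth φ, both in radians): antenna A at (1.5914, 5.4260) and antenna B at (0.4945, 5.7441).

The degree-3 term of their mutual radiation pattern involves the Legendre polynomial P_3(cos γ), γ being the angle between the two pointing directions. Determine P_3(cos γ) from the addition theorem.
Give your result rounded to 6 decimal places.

-0.446500

Expand P_3 via completeness: Σ_{m} conj(Y_{3,m}) at Ω₁ times Y_{3,m} at Ω₂ —
  m=-3: (-0.351029, -0.225017) × (-0.002071, 0.044551) = (0.010752, -0.015173)  (running Σ = (0.010752, -0.015173))
  m=-2: (0.003011, 0.020830) × (0.095824, 0.178522) = (-0.003430, 0.002534)  (running Σ = (0.007322, -0.012639))
  m=-1: (-0.211050, 0.243755) × (0.378269, 0.226276) = (-0.134989, 0.044450)  (running Σ = (-0.127668, 0.031810))
  m=0: (0.023048, -0.000000) × (0.287024, 0.000000) = (0.006615, 0.000000)  (running Σ = (-0.121052, 0.031810))
  m=1: (0.211050, 0.243755) × (-0.378269, 0.226276) = (-0.134989, -0.044450)  (running Σ = (-0.256042, -0.012639))
  m=2: (0.003011, -0.020830) × (0.095824, -0.178522) = (-0.003430, -0.002534)  (running Σ = (-0.259472, -0.015173))
  m=3: (0.351029, -0.225017) × (0.002071, 0.044551) = (0.010752, 0.015173)  (running Σ = (-0.248720, 0.000000))
Accumulated sum (-0.248720, 0.000000); after 4π/(2l+1) scaling, (-0.446500, 0.000000) ⇒ P_3 = -0.446500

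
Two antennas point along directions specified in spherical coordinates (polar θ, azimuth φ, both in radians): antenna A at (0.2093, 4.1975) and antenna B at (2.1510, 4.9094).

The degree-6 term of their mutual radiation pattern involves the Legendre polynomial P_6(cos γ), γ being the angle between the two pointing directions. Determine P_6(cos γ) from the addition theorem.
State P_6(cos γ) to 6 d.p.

Addition theorem: P_6(cos γ) = (4π/13) Σ_m Y*_{lm}(Ω₁) Y_{lm}(Ω₂), m = −6…6:
  [-6]  conj(Y_{6,-6})(Ω₁) = 0.00004 + 0.00000j ; Y_{6,-6}(Ω₂) = -0.06266 + 0.15300j ; Δ = -0.00000 + 0.00001j
  [-5]  conj(Y_{6,-5})(Ω₁) = -0.00034 + 0.00053j ; Y_{6,-5}(Ω₂) = -0.31282 - 0.20753j ; Δ = 0.00022 - 0.00010j
  [-4]  conj(Y_{6,-4})(Ω₁) = -0.00297 - 0.00559j ; Y_{6,-4}(Ω₂) = 0.28385 - 0.28536j ; Δ = -0.00244 - 0.00074j
  [-3]  conj(Y_{6,-3})(Ω₁) = 0.04299 + 0.00112j ; Y_{6,-3}(Ω₂) = 0.03558 + 0.05303j ; Δ = 0.00147 + 0.00232j
  [-2]  conj(Y_{6,-2})(Ω₁) = -0.10130 + 0.16860j ; Y_{6,-2}(Ω₂) = 0.30062 - 0.12499j ; Δ = -0.00938 + 0.06335j
  [-1]  conj(Y_{6,-1})(Ω₁) = -0.26831 - 0.47422j ; Y_{6,-1}(Ω₂) = 0.03828 + 0.19176j ; Δ = 0.08067 - 0.06960j
  [+0]  conj(Y_{6,0})(Ω₁) = 0.59966 + 0.00000j ; Y_{6,0}(Ω₂) = 0.27817 + 0.00000j ; Δ = 0.16681 + 0.00000j
  [+1]  conj(Y_{6,1})(Ω₁) = 0.26831 - 0.47422j ; Y_{6,1}(Ω₂) = -0.03828 + 0.19176j ; Δ = 0.08067 + 0.06960j
  [+2]  conj(Y_{6,2})(Ω₁) = -0.10130 - 0.16860j ; Y_{6,2}(Ω₂) = 0.30062 + 0.12499j ; Δ = -0.00938 - 0.06335j
  [+3]  conj(Y_{6,3})(Ω₁) = -0.04299 + 0.00112j ; Y_{6,3}(Ω₂) = -0.03558 + 0.05303j ; Δ = 0.00147 - 0.00232j
  [+4]  conj(Y_{6,4})(Ω₁) = -0.00297 + 0.00559j ; Y_{6,4}(Ω₂) = 0.28385 + 0.28536j ; Δ = -0.00244 + 0.00074j
  [+5]  conj(Y_{6,5})(Ω₁) = 0.00034 + 0.00053j ; Y_{6,5}(Ω₂) = 0.31282 - 0.20753j ; Δ = 0.00022 + 0.00010j
  [+6]  conj(Y_{6,6})(Ω₁) = 0.00004 - 0.00000j ; Y_{6,6}(Ω₂) = -0.06266 - 0.15300j ; Δ = -0.00000 - 0.00001j
Σ over m = 0.30787 + 0.00000j; ×(4π/13) → 0.29760 + 0.00000j. Real part: 0.297603

0.297603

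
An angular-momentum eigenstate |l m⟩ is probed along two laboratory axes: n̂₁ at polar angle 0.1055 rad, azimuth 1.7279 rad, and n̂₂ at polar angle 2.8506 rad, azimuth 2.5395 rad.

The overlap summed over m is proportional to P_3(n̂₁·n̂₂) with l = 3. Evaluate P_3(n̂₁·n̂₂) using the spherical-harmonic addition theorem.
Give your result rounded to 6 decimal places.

Addition theorem: P_3(cos γ) = (4π/7) Σ_m Y*_{lm}(Ω₁) Y_{lm}(Ω₂), m = −3…3:
  m=-3: (0.000221, -0.000434) × (0.002299, -0.009581) = (-0.000004, -0.000003)  (running Σ = (-0.000004, -0.000003))
  m=-2: (-0.010718, -0.003483) × (-0.028887, -0.075231) = (0.000048, 0.000907)  (running Σ = (0.000044, 0.000904))
  m=-1: (-0.021003, 0.132589) × (-0.274216, -0.188445) = (0.030745, -0.032400)  (running Σ = (0.030789, -0.031496))
  m=0: (0.721627, -0.000000) × (-0.567845, 0.000000) = (-0.409773, 0.000000)  (running Σ = (-0.378984, -0.031496))
  m=1: (0.021003, 0.132589) × (0.274216, -0.188445) = (0.030745, 0.032400)  (running Σ = (-0.348238, 0.000904))
  m=2: (-0.010718, 0.003483) × (-0.028887, 0.075231) = (0.000048, -0.000907)  (running Σ = (-0.348191, -0.000003))
  m=3: (-0.000221, -0.000434) × (-0.002299, -0.009581) = (-0.000004, 0.000003)  (running Σ = (-0.348195, -0.000000))
Accumulated sum (-0.348195, -0.000000); after 4π/(2l+1) scaling, (-0.625077, -0.000000) ⇒ P_3 = -0.625077

-0.625077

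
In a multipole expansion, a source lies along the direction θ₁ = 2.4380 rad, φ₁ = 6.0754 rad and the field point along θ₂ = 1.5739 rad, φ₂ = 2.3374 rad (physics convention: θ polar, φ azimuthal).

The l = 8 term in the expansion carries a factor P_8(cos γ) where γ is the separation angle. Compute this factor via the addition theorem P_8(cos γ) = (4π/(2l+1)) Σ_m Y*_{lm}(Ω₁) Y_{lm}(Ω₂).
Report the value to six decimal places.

Addition theorem: P_8(cos γ) = (4π/17) Σ_m Y*_{lm}(Ω₁) Y_{lm}(Ω₂), m = −8…8:
  m=-8: Y*=(-0.001445, -0.015753)  Y=(0.509594, 0.077203)  product (0.000480, -0.008139)
  m=-7: Y*=(-0.008654, 0.074077)  Y=(0.005079, -0.003892)  product (0.000244, 0.000410)
  m=-6: Y*=(0.067870, -0.202036)  Y=(-0.042350, 0.373960)  product (0.072679, 0.033937)
  m=-5: Y*=(-0.203924, 0.346555)  Y=(0.004827, 0.005832)  product (-0.003006, 0.000484)
  m=-4: Y*=(0.313878, -0.343992)  Y=(-0.337245, -0.025401)  product (-0.114591, 0.108037)
  m=-3: Y*=(-0.156307, 0.112383)  Y=(-0.006065, 0.005417)  product (0.000339, -0.001528)
  m=-2: Y*=(-0.252894, 0.111595)  Y=(0.012117, -0.322215)  product (0.032893, 0.082839)
  m=-1: Y*=(0.335322, -0.070695)  Y=(-0.005809, -0.006032)  product (-0.002374, -0.001612)
  m=+0: Y*=(0.177354, -0.000000)  Y=(0.317927, 0.000000)  product (0.056386, 0.000000)
  m=+1: Y*=(-0.335322, -0.070695)  Y=(0.005809, -0.006032)  product (-0.002374, 0.001612)
  m=+2: Y*=(-0.252894, -0.111595)  Y=(0.012117, 0.322215)  product (0.032893, -0.082839)
  m=+3: Y*=(0.156307, 0.112383)  Y=(0.006065, 0.005417)  product (0.000339, 0.001528)
  m=+4: Y*=(0.313878, 0.343992)  Y=(-0.337245, 0.025401)  product (-0.114591, -0.108037)
  m=+5: Y*=(0.203924, 0.346555)  Y=(-0.004827, 0.005832)  product (-0.003006, -0.000484)
  m=+6: Y*=(0.067870, 0.202036)  Y=(-0.042350, -0.373960)  product (0.072679, -0.033937)
  m=+7: Y*=(0.008654, 0.074077)  Y=(-0.005079, -0.003892)  product (0.000244, -0.000410)
  m=+8: Y*=(-0.001445, 0.015753)  Y=(0.509594, -0.077203)  product (0.000480, 0.008139)
Accumulated sum (0.029714, -0.000000); after 4π/(2l+1) scaling, (0.021964, -0.000000) ⇒ P_8 = 0.021964

0.021964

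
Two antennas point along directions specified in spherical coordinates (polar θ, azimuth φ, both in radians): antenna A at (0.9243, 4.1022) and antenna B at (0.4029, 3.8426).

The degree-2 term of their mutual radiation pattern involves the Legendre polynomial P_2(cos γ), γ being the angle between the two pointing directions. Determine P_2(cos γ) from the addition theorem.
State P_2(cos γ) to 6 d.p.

Summing Y*_{l m}(θ₁,φ₁)·Y_{l m}(θ₂,φ₂) over m ∈ [−2, 2]; prefactor 4π/(2·2+1) = 2.513274:
  m=-2: -0.08449 + 0.23115j × 0.00998 - 0.05854j = 0.01269 + 0.00725j  (running Σ = 0.01269 + 0.00725j)
  m=-1: -0.21286 - 0.30443j × -0.21294 + 0.17973j = 0.10004 + 0.02657j  (running Σ = 0.11273 + 0.03382j)
  m=0: 0.02795 + 0.00000j × 0.48533 + 0.00000j = 0.01357 + 0.00000j  (running Σ = 0.12630 + 0.03382j)
  m=1: 0.21286 - 0.30443j × 0.21294 + 0.17973j = 0.10004 - 0.02657j  (running Σ = 0.22634 + 0.00725j)
  m=2: -0.08449 - 0.23115j × 0.00998 + 0.05854j = 0.01269 - 0.00725j  (running Σ = 0.23903 + 0.00000j)
Accumulated sum 0.23903 + 0.00000j; after 4π/(2l+1) scaling, 0.60074 + 0.00000j ⇒ P_2 = 0.600738

0.600738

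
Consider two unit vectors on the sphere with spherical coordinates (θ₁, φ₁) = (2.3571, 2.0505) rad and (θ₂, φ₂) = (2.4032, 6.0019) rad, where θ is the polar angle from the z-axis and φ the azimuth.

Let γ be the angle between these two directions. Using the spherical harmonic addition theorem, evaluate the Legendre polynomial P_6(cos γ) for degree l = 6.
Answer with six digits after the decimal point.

Expand P_6 via completeness: Σ_{m} conj(Y_{6,m}) at Ω₁ times Y_{6,m} at Ω₂ —
  m=-6: Y*=0.05799 - 0.01564j  Y=-0.00524 + 0.04462j  product 0.00039 + 0.00267j
  m=-5: Y*=0.14101 + 0.15348j  Y=-0.02798 - 0.16869j  product 0.02195 - 0.02808j
  m=-4: Y*=-0.13669 + 0.37678j  Y=0.15835 + 0.33149j  product -0.14654 + 0.01435j
  m=-3: Y*=-0.40447 + 0.05357j  Y=-0.29449 - 0.33111j  product 0.13685 + 0.11814j
  m=-2: Y*=-0.02460 - 0.03509j  Y=0.12816 + 0.08081j  product -0.00032 - 0.00648j
  m=-1: Y*=-0.16611 + 0.31929j  Y=0.30272 + 0.08747j  product -0.07821 + 0.08213j
  m=+0: Y*=-0.15309 + 0.00000j  Y=-0.25470 + 0.00000j  product 0.03899 + 0.00000j
  m=+1: Y*=0.16611 + 0.31929j  Y=-0.30272 + 0.08747j  product -0.07821 - 0.08213j
  m=+2: Y*=-0.02460 + 0.03509j  Y=0.12816 - 0.08081j  product -0.00032 + 0.00648j
  m=+3: Y*=0.40447 + 0.05357j  Y=0.29449 - 0.33111j  product 0.13685 - 0.11814j
  m=+4: Y*=-0.13669 - 0.37678j  Y=0.15835 - 0.33149j  product -0.14654 - 0.01435j
  m=+5: Y*=-0.14101 + 0.15348j  Y=0.02798 - 0.16869j  product 0.02195 + 0.02808j
  m=+6: Y*=0.05799 + 0.01564j  Y=-0.00524 - 0.04462j  product 0.00039 - 0.00267j
Σ over m = -0.09277 + 0.00000j; ×(4π/13) → -0.08968 + 0.00000j. Real part: -0.089679

-0.089679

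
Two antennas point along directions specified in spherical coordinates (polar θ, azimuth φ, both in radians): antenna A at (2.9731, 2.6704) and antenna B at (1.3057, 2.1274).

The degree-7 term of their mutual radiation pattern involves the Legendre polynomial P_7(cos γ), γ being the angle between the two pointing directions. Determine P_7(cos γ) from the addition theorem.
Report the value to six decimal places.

Addition theorem: P_7(cos γ) = (4π/15) Σ_m Y*_{lm}(Ω₁) Y_{lm}(Ω₂), m = −7…7:
  [-7]  conj(Y_{7,-7})(Ω₁) = 0.00000 - 0.00000j ; Y_{7,-7}(Ω₂) = -0.26706 - 0.28402j ; Δ = -0.00000 - 0.00000j
  [-6]  conj(Y_{7,-6})(Ω₁) = 0.00004 + 0.00001j ; Y_{7,-6}(Ω₂) = 0.38828 - 0.07791j ; Δ = 0.00002 + 0.00000j
  [-5]  conj(Y_{7,-5})(Ω₁) = 0.00040 + 0.00040j ; Y_{7,-5}(Ω₂) = 0.01160 - 0.03095j ; Δ = 0.00002 - 0.00001j
  [-4]  conj(Y_{7,-4})(Ω₁) = 0.00170 + 0.00524j ; Y_{7,-4}(Ω₂) = 0.21430 + 0.27863j ; Δ = -0.00110 + 0.00160j
  [-3]  conj(Y_{7,-3})(Ω₁) = -0.00604 + 0.03809j ; Y_{7,-3}(Ω₂) = -0.08478 + 0.00842j ; Δ = 0.00019 - 0.00328j
  [-2]  conj(Y_{7,-2})(Ω₁) = -0.11006 + 0.15146j ; Y_{7,-2}(Ω₂) = -0.13701 + 0.27822j ; Δ = -0.02706 - 0.05137j
  [-1]  conj(Y_{7,-1})(Ω₁) = -0.50077 + 0.25512j ; Y_{7,-1}(Ω₂) = -0.06752 - 0.10851j ; Δ = 0.06150 + 0.03711j
  [+0]  conj(Y_{7,0})(Ω₁) = -0.69915 + 0.00000j ; Y_{7,0}(Ω₂) = -0.29526 + 0.00000j ; Δ = 0.20643 + 0.00000j
  [+1]  conj(Y_{7,1})(Ω₁) = 0.50077 + 0.25512j ; Y_{7,1}(Ω₂) = 0.06752 - 0.10851j ; Δ = 0.06150 - 0.03711j
  [+2]  conj(Y_{7,2})(Ω₁) = -0.11006 - 0.15146j ; Y_{7,2}(Ω₂) = -0.13701 - 0.27822j ; Δ = -0.02706 + 0.05137j
  [+3]  conj(Y_{7,3})(Ω₁) = 0.00604 + 0.03809j ; Y_{7,3}(Ω₂) = 0.08478 + 0.00842j ; Δ = 0.00019 + 0.00328j
  [+4]  conj(Y_{7,4})(Ω₁) = 0.00170 - 0.00524j ; Y_{7,4}(Ω₂) = 0.21430 - 0.27863j ; Δ = -0.00110 - 0.00160j
  [+5]  conj(Y_{7,5})(Ω₁) = -0.00040 + 0.00040j ; Y_{7,5}(Ω₂) = -0.01160 - 0.03095j ; Δ = 0.00002 + 0.00001j
  [+6]  conj(Y_{7,6})(Ω₁) = 0.00004 - 0.00001j ; Y_{7,6}(Ω₂) = 0.38828 + 0.07791j ; Δ = 0.00002 - 0.00000j
  [+7]  conj(Y_{7,7})(Ω₁) = -0.00000 - 0.00000j ; Y_{7,7}(Ω₂) = 0.26706 - 0.28402j ; Δ = -0.00000 + 0.00000j
Σ over m = 0.27356 + 0.00000j; ×(4π/15) → 0.22918 + 0.00000j. Real part: 0.229177

0.229177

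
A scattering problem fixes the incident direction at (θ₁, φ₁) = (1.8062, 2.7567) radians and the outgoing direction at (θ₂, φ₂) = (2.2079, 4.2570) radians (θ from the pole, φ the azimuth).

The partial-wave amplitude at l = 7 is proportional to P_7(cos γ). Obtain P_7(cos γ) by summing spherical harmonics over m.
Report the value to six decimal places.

Term-by-term m-sum for l=7 (normalisation 4π/15 = 0.837758):
  m=-7: +0.370677+0.177845i × -0.005000+0.108308i = -0.021115+0.039258i  (running Σ = -0.021115+0.039258i)
  m=-6: +0.248397+0.272828i × -0.275433+0.119469i = -0.101011-0.045470i  (running Σ = -0.122127-0.006212i)
  m=-5: -0.032356-0.087639i × -0.337311-0.287677i = -0.014298+0.038870i  (running Σ = -0.136425+0.032658i)
  m=-4: +0.010956-0.350736i × +0.072373-0.282539i = -0.098303-0.028479i  (running Σ = -0.234728+0.004179i)
  m=-3: +0.006873-0.015553i × -0.137749+0.028588i = -0.000502+0.002339i  (running Σ = -0.235230+0.006518i)
  m=-2: -0.233886+0.226694i × -0.221920-0.285930i = +0.116723+0.016567i  (running Σ = -0.118508+0.023084i)
  m=-1: -0.054579+0.022110i × +0.004587-0.009367i = -0.000043+0.000613i  (running Σ = -0.118551+0.023697i)
  m=0: +0.316075-0.000000i × -0.353360+0.000000i = -0.111688+0.000000i  (running Σ = -0.230239+0.023697i)
  m=1: +0.054579+0.022110i × -0.004587-0.009367i = -0.000043-0.000613i  (running Σ = -0.230283+0.023084i)
  m=2: -0.233886-0.226694i × -0.221920+0.285930i = +0.116723-0.016567i  (running Σ = -0.113560+0.006518i)
  m=3: -0.006873-0.015553i × +0.137749+0.028588i = -0.000502-0.002339i  (running Σ = -0.114062+0.004179i)
  m=4: +0.010956+0.350736i × +0.072373+0.282539i = -0.098303+0.028479i  (running Σ = -0.212366+0.032658i)
  m=5: +0.032356-0.087639i × +0.337311-0.287677i = -0.014298-0.038870i  (running Σ = -0.226664-0.006212i)
  m=6: +0.248397-0.272828i × -0.275433-0.119469i = -0.101011+0.045470i  (running Σ = -0.327675+0.039258i)
  m=7: -0.370677+0.177845i × +0.005000+0.108308i = -0.021115-0.039258i  (running Σ = -0.348790+0.000000i)
Total Σ_m = -0.348790+0.000000i. Multiply by 0.837758: -0.292202+0.000000i. P_7(cos γ) = -0.292202

-0.292202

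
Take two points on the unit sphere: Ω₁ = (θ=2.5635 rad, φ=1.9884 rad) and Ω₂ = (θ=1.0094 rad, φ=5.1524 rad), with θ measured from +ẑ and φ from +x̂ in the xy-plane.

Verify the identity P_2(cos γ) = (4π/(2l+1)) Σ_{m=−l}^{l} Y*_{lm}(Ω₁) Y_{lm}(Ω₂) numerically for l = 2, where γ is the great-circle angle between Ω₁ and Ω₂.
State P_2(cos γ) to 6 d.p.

Summing Y*_{l m}(θ₁,φ₁)·Y_{l m}(θ₂,φ₂) over m ∈ [−2, 2]; prefactor 4π/(2·2+1) = 2.513274:
  term(m=-2) = 0.03189 - 0.00143j   from Y*(Ω₁)=-0.07739 - 0.08551j, Y(Ω₂)=-0.17636 + 0.21334j
  term(m=-1) = 0.12306 - 0.00276j   from Y*(Ω₁)=0.14339 - 0.32316j, Y(Ω₂)=0.14830 + 0.31499j
  term(m=+0) = -0.01645 + 0.00000j   from Y*(Ω₁)=0.34827 + 0.00000j, Y(Ω₂)=-0.04723 + 0.00000j
  term(m=+1) = 0.12306 + 0.00276j   from Y*(Ω₁)=-0.14339 - 0.32316j, Y(Ω₂)=-0.14830 + 0.31499j
  term(m=+2) = 0.03189 + 0.00143j   from Y*(Ω₁)=-0.07739 + 0.08551j, Y(Ω₂)=-0.17636 - 0.21334j
Accumulated sum 0.29345 + 0.00000j; after 4π/(2l+1) scaling, 0.73752 + 0.00000j ⇒ P_2 = 0.737524

0.737524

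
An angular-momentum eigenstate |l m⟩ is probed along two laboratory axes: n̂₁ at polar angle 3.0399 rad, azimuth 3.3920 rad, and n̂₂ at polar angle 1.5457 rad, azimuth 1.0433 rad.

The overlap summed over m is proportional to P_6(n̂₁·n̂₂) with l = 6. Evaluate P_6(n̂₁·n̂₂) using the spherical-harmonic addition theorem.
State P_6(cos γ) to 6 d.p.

-0.253460

Term-by-term m-sum for l=6 (normalisation 4π/13 = 0.966644):
  term(m=-6) = 0.00000 + 0.00000j   from Y*(Ω₁)=0.00000 + 0.00000j, Y(Ω₂)=0.48204 + 0.01127j
  term(m=-5) = -0.00000 + 0.00000j   from Y*(Ω₁)=0.00001 + 0.00002j, Y(Ω₂)=0.02025 + 0.03671j
  term(m=-4) = 0.00013 - 0.00000j   from Y*(Ω₁)=0.00020 + 0.00032j, Y(Ω₂)=0.18169 - 0.30366j
  term(m=-3) = 0.00019 + 0.00018j   from Y*(Ω₁)=0.00391 + 0.00365j, Y(Ω₂)=0.04887 + 0.00057j
  term(m=-2) = -0.00025 - 0.01675j   from Y*(Ω₁)=0.04566 + 0.02499j, Y(Ω₂)=-0.15873 - 0.27994j
  term(m=-1) = 0.01147 - 0.01165j   from Y*(Ω₁)=0.30766 + 0.07869j, Y(Ω₂)=0.02591 - 0.04448j
  term(m=+0) = -0.28529 + 0.00000j   from Y*(Ω₁)=0.90958 + 0.00000j, Y(Ω₂)=-0.31365 + 0.00000j
  term(m=+1) = 0.01147 + 0.01165j   from Y*(Ω₁)=-0.30766 + 0.07869j, Y(Ω₂)=-0.02591 - 0.04448j
  term(m=+2) = -0.00025 + 0.01675j   from Y*(Ω₁)=0.04566 - 0.02499j, Y(Ω₂)=-0.15873 + 0.27994j
  term(m=+3) = 0.00019 - 0.00018j   from Y*(Ω₁)=-0.00391 + 0.00365j, Y(Ω₂)=-0.04887 + 0.00057j
  term(m=+4) = 0.00013 + 0.00000j   from Y*(Ω₁)=0.00020 - 0.00032j, Y(Ω₂)=0.18169 + 0.30366j
  term(m=+5) = -0.00000 - 0.00000j   from Y*(Ω₁)=-0.00001 + 0.00002j, Y(Ω₂)=-0.02025 + 0.03671j
  term(m=+6) = 0.00000 - 0.00000j   from Y*(Ω₁)=0.00000 - 0.00000j, Y(Ω₂)=0.48204 - 0.01127j
Total Σ_m = -0.26221 + 0.00000j. Multiply by 0.966644: -0.25346 + 0.00000j. P_6(cos γ) = -0.253460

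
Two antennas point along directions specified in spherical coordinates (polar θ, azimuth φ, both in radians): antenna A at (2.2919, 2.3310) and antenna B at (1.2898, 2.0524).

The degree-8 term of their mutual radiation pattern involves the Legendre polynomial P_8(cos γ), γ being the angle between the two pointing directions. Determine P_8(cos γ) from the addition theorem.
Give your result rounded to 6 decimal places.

-0.043373

Summing Y*_{l m}(θ₁,φ₁)·Y_{l m}(θ₂,φ₂) over m ∈ [−8, 8]; prefactor 4π/(2·8+1) = 0.739198:
  [-8]  conj(Y_{8,-8})(Ω₁) = (0.051141, -0.010450) ; Y_{8,-8}(Ω₂) = (-0.283513, 0.244298) ; Δ = (-0.011946, 0.015456)
  [-7]  conj(Y_{8,-7})(Ω₁) = (0.150531, 0.104993) ; Y_{8,-7}(Ω₂) = (-0.098350, -0.420739) ; Δ = (0.029370, -0.073661)
  [-6]  conj(Y_{8,-6})(Ω₁) = (0.056357, 0.369971) ; Y_{8,-6}(Ω₂) = (0.044024, 0.011334) ; Δ = (-0.001712, 0.016926)
  [-5]  conj(Y_{8,-5})(Ω₁) = (-0.278156, 0.358826) ; Y_{8,-5}(Ω₂) = (0.228229, -0.253201) ; Δ = (0.027372, 0.152324)
  [-4]  conj(Y_{8,-4})(Ω₁) = (-0.215998, 0.021842) ; Y_{8,-4}(Ω₂) = (0.061729, 0.166204) ; Δ = (-0.016964, -0.034551)
  [-3]  conj(Y_{8,-3})(Ω₁) = (0.171090, 0.147001) ; Y_{8,-3}(Ω₂) = (0.262394, 0.033234) ; Δ = (0.040007, 0.044258)
  [-2]  conj(Y_{8,-2})(Ω₁) = (0.017802, 0.352987) ; Y_{8,-2}(Ω₂) = (-0.128694, 0.185082) ; Δ = (-0.067622, -0.042132)
  [-1]  conj(Y_{8,-1})(Ω₁) = (0.048577, -0.051089) ; Y_{8,-1}(Ω₂) = (0.104551, 0.200040) ; Δ = (0.015299, 0.004376)
  [+0]  conj(Y_{8,0})(Ω₁) = (0.363098, -0.000000) ; Y_{8,0}(Ω₂) = (-0.237630, 0.000000) ; Δ = (-0.086283, 0.000000)
  [+1]  conj(Y_{8,1})(Ω₁) = (-0.048577, -0.051089) ; Y_{8,1}(Ω₂) = (-0.104551, 0.200040) ; Δ = (0.015299, -0.004376)
  [+2]  conj(Y_{8,2})(Ω₁) = (0.017802, -0.352987) ; Y_{8,2}(Ω₂) = (-0.128694, -0.185082) ; Δ = (-0.067622, 0.042132)
  [+3]  conj(Y_{8,3})(Ω₁) = (-0.171090, 0.147001) ; Y_{8,3}(Ω₂) = (-0.262394, 0.033234) ; Δ = (0.040007, -0.044258)
  [+4]  conj(Y_{8,4})(Ω₁) = (-0.215998, -0.021842) ; Y_{8,4}(Ω₂) = (0.061729, -0.166204) ; Δ = (-0.016964, 0.034551)
  [+5]  conj(Y_{8,5})(Ω₁) = (0.278156, 0.358826) ; Y_{8,5}(Ω₂) = (-0.228229, -0.253201) ; Δ = (0.027372, -0.152324)
  [+6]  conj(Y_{8,6})(Ω₁) = (0.056357, -0.369971) ; Y_{8,6}(Ω₂) = (0.044024, -0.011334) ; Δ = (-0.001712, -0.016926)
  [+7]  conj(Y_{8,7})(Ω₁) = (-0.150531, 0.104993) ; Y_{8,7}(Ω₂) = (0.098350, -0.420739) ; Δ = (0.029370, 0.073661)
  [+8]  conj(Y_{8,8})(Ω₁) = (0.051141, 0.010450) ; Y_{8,8}(Ω₂) = (-0.283513, -0.244298) ; Δ = (-0.011946, -0.015456)
Σ over m = (-0.058676, 0.000000); ×(4π/17) → (-0.043373, 0.000000). Real part: -0.043373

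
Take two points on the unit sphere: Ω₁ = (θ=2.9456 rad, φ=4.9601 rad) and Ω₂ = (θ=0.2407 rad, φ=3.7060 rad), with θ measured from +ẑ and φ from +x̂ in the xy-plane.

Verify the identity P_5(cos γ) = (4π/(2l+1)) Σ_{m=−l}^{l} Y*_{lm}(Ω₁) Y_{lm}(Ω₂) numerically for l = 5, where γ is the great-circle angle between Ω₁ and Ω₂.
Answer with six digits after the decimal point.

-0.256820

Expand P_5 via completeness: Σ_{m} conj(Y_{5,m}) at Ω₁ times Y_{5,m} at Ω₂ —
  m=-5: Y*=0.00012 - 0.00004j  Y=0.00034 + 0.00011j  product 0.00000 - 0.00000j
  m=-4: Y*=-0.00113 - 0.00173j  Y=-0.00292 - 0.00356j  product -0.00000 + 0.00001j
  m=-3: Y*=-0.01324 + 0.01441j  Y=0.00429 + 0.03483j  product -0.00056 - 0.00040j
  m=-2: Y*=0.10461 + 0.05653j  Y=0.07319 - 0.15467j  product 0.01640 - 0.01204j
  m=-1: Y*=0.10656 - 0.42136j  Y=-0.41780 + 0.26451j  product 0.06693 + 0.20423j
  m=+0: Y*=-0.68447 + 0.00000j  Y=0.57030 + 0.00000j  product -0.39035 + 0.00000j
  m=+1: Y*=-0.10656 - 0.42136j  Y=0.41780 + 0.26451j  product 0.06693 - 0.20423j
  m=+2: Y*=0.10461 - 0.05653j  Y=0.07319 + 0.15467j  product 0.01640 + 0.01204j
  m=+3: Y*=0.01324 + 0.01441j  Y=-0.00429 + 0.03483j  product -0.00056 + 0.00040j
  m=+4: Y*=-0.00113 + 0.00173j  Y=-0.00292 + 0.00356j  product -0.00000 - 0.00001j
  m=+5: Y*=-0.00012 - 0.00004j  Y=-0.00034 + 0.00011j  product 0.00000 + 0.00000j
Σ over m = -0.22481 - 0.00000j; ×(4π/11) → -0.25682 - 0.00000j. Real part: -0.256820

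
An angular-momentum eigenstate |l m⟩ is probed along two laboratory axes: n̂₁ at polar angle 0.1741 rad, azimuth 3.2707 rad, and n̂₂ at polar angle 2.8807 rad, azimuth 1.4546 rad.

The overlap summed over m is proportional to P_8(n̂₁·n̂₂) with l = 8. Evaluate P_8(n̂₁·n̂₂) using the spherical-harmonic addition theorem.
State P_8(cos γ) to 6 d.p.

Term-by-term m-sum for l=8 (normalisation 4π/17 = 0.739198):
  [-8]  conj(Y_{8,-8})(Ω₁) = (0.000000, 0.000000) ; Y_{8,-8}(Ω₂) = (0.000006, 0.000008) ; Δ = (-0.000000, 0.000000)
  [-7]  conj(Y_{8,-7})(Ω₁) = (-0.000006, -0.000007) ; Y_{8,-7}(Ω₂) = (0.000110, -0.000104) ; Δ = (-0.000000, -0.000000)
  [-6]  conj(Y_{8,-6})(Ω₁) = (0.000098, 0.000096) ; Y_{8,-6}(Ω₂) = (-0.001105, -0.000926) ; Δ = (-0.000000, -0.000000)
  [-5]  conj(Y_{8,-5})(Ω₁) = (-0.001152, -0.000868) ; Y_{8,-5}(Ω₂) = (-0.005417, 0.008250) ; Δ = (0.000013, -0.000005)
  [-4]  conj(Y_{8,-4})(Ω₁) = (0.009783, 0.005555) ; Y_{8,-4}(Ω₂) = (0.044670, 0.022399) ; Δ = (0.000313, 0.000467)
  [-3]  conj(Y_{8,-3})(Ω₁) = (-0.059927, -0.024446) ; Y_{8,-3}(Ω₂) = (0.062891, -0.173049) ; Δ = (-0.007999, 0.008833)
  [-2]  conj(Y_{8,-2})(Ω₁) = (0.252395, 0.066660) ; Y_{8,-2}(Ω₂) = (-0.449290, -0.106333) ; Δ = (-0.106310, -0.056788)
  [-1]  conj(Y_{8,-1})(Ω₁) = (-0.641376, -0.083269) ; Y_{8,-1}(Ω₂) = (-0.075127, 0.643639) ; Δ = (0.101780, -0.406559)
  [+0]  conj(Y_{8,0})(Ω₁) = (0.609340, -0.000000) ; Y_{8,0}(Ω₂) = (0.116853, 0.000000) ; Δ = (0.071203, 0.000000)
  [+1]  conj(Y_{8,1})(Ω₁) = (0.641376, -0.083269) ; Y_{8,1}(Ω₂) = (0.075127, 0.643639) ; Δ = (0.101780, 0.406559)
  [+2]  conj(Y_{8,2})(Ω₁) = (0.252395, -0.066660) ; Y_{8,2}(Ω₂) = (-0.449290, 0.106333) ; Δ = (-0.106310, 0.056788)
  [+3]  conj(Y_{8,3})(Ω₁) = (0.059927, -0.024446) ; Y_{8,3}(Ω₂) = (-0.062891, -0.173049) ; Δ = (-0.007999, -0.008833)
  [+4]  conj(Y_{8,4})(Ω₁) = (0.009783, -0.005555) ; Y_{8,4}(Ω₂) = (0.044670, -0.022399) ; Δ = (0.000313, -0.000467)
  [+5]  conj(Y_{8,5})(Ω₁) = (0.001152, -0.000868) ; Y_{8,5}(Ω₂) = (0.005417, 0.008250) ; Δ = (0.000013, 0.000005)
  [+6]  conj(Y_{8,6})(Ω₁) = (0.000098, -0.000096) ; Y_{8,6}(Ω₂) = (-0.001105, 0.000926) ; Δ = (-0.000000, 0.000000)
  [+7]  conj(Y_{8,7})(Ω₁) = (0.000006, -0.000007) ; Y_{8,7}(Ω₂) = (-0.000110, -0.000104) ; Δ = (-0.000000, 0.000000)
  [+8]  conj(Y_{8,8})(Ω₁) = (0.000000, -0.000000) ; Y_{8,8}(Ω₂) = (0.000006, -0.000008) ; Δ = (-0.000000, -0.000000)
Accumulated sum (0.046796, -0.000000); after 4π/(2l+1) scaling, (0.034591, -0.000000) ⇒ P_8 = 0.034591

0.034591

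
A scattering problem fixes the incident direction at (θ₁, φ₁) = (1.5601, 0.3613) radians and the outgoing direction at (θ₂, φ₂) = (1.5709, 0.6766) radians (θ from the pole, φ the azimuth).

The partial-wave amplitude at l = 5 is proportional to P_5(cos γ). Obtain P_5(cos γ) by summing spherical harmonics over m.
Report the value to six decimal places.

Addition theorem: P_5(cos γ) = (4π/11) Σ_m Y*_{lm}(Ω₁) Y_{lm}(Ω₂), m = −5…5:
  m=-5: -0.10836 + 0.45117j × -0.45067 + 0.11096j = -0.00123 - 0.21535j  (running Σ = -0.00123 - 0.21535j)
  m=-4: 0.00197 + 0.01557j × 0.00014 + 0.00006j = -0.00000 + 0.00000j  (running Σ = -0.00123 - 0.21535j)
  m=-3: -0.16167 - 0.30537j × 0.15327 + 0.31014j = 0.06993 - 0.09694j  (running Σ = 0.06870 - 0.31230j)
  m=-2: -0.01359 - 0.01198j × 0.00004 - 0.00017j = -0.00000 + 0.00000j  (running Σ = 0.06870 - 0.31229j)
  m=-1: 0.29911 + 0.11303j × 0.24973 - 0.20054j = 0.09736 - 0.03176j  (running Σ = 0.16606 - 0.34405j)
  m=0: 0.01875 + 0.00000j × -0.00018 + 0.00000j = -0.00000 + 0.00000j  (running Σ = 0.16606 - 0.34405j)
  m=1: -0.29911 + 0.11303j × -0.24973 - 0.20054j = 0.09736 + 0.03176j  (running Σ = 0.26342 - 0.31229j)
  m=2: -0.01359 + 0.01198j × 0.00004 + 0.00017j = -0.00000 - 0.00000j  (running Σ = 0.26341 - 0.31230j)
  m=3: 0.16167 - 0.30537j × -0.15327 + 0.31014j = 0.06993 + 0.09694j  (running Σ = 0.33334 - 0.21535j)
  m=4: 0.00197 - 0.01557j × 0.00014 - 0.00006j = -0.00000 - 0.00000j  (running Σ = 0.33334 - 0.21535j)
  m=5: 0.10836 + 0.45117j × 0.45067 + 0.11096j = -0.00123 + 0.21535j  (running Σ = 0.33211 - 0.00000j)
Accumulated sum 0.33211 - 0.00000j; after 4π/(2l+1) scaling, 0.37941 - 0.00000j ⇒ P_5 = 0.379406

0.379406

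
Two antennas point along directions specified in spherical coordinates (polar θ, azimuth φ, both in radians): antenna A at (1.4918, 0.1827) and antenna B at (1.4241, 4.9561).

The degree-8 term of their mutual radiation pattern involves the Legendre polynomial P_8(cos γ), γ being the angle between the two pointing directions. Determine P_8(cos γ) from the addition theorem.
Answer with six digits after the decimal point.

Term-by-term m-sum for l=8 (normalisation 4π/17 = 0.739198):
  m=-8: Y*=+0.054785+0.499715i  Y=-0.174874-0.439239i  product +0.209914-0.111451i
  m=-7: Y*=+0.045807+0.152447i  Y=-0.276873+0.037658i  product -0.018423-0.040483i
  m=-6: Y*=-0.153051-0.297902i  Y=+0.025967-0.238322i  product -0.074971+0.028740i
  m=-5: Y*=-0.112190-0.145365i  Y=-0.283217-0.104102i  product +0.016641+0.052849i
  m=-4: Y*=+0.209125+0.187451i  Y=+0.086228-0.127141i  product +0.041865-0.010425i
  m=-3: Y*=+0.165501+0.101037i  Y=-0.203220-0.226565i  product -0.010742-0.058029i
  m=-2: Y*=-0.239504-0.091630i  Y=+0.100071-0.053046i  product -0.028828+0.003535i
  m=-1: Y*=-0.194693-0.035972i  Y=-0.073243-0.294560i  product +0.003664+0.059983i
  m=+0: Y*=+0.249153-0.000000i  Y=+0.101106+0.000000i  product +0.025191+0.000000i
  m=+1: Y*=+0.194693-0.035972i  Y=+0.073243-0.294560i  product +0.003664-0.059983i
  m=+2: Y*=-0.239504+0.091630i  Y=+0.100071+0.053046i  product -0.028828-0.003535i
  m=+3: Y*=-0.165501+0.101037i  Y=+0.203220-0.226565i  product -0.010742+0.058029i
  m=+4: Y*=+0.209125-0.187451i  Y=+0.086228+0.127141i  product +0.041865+0.010425i
  m=+5: Y*=+0.112190-0.145365i  Y=+0.283217-0.104102i  product +0.016641-0.052849i
  m=+6: Y*=-0.153051+0.297902i  Y=+0.025967+0.238322i  product -0.074971-0.028740i
  m=+7: Y*=-0.045807+0.152447i  Y=+0.276873+0.037658i  product -0.018423+0.040483i
  m=+8: Y*=+0.054785-0.499715i  Y=-0.174874+0.439239i  product +0.209914+0.111451i
Σ over m = +0.303432+0.000000i; ×(4π/17) → +0.224296+0.000000i. Real part: 0.224296

0.224296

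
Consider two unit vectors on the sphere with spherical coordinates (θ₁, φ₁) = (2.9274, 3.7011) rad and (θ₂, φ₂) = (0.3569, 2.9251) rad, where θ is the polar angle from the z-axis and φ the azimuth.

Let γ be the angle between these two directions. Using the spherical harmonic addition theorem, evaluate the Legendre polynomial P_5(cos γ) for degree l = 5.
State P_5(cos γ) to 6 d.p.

0.237915

Expand P_5 via completeness: Σ_{m} conj(Y_{5,m}) at Ω₁ times Y_{5,m} at Ω₂ —
  m=-5: Y*=0.00019 - 0.00007j  Y=-0.00113 - 0.00213j  product -0.00000 - 0.00000j
  m=-4: Y*=0.00181 - 0.00230j  Y=0.01327 + 0.01561j  product 0.00006 - 0.00000j
  m=-3: Y*=0.00271 - 0.02508j  Y=-0.08108 - 0.06157j  product -0.00176 + 0.00187j
  m=-2: Y*=-0.06090 - 0.12551j  Y=0.28746 + 0.13287j  product -0.00083 - 0.04417j
  m=-1: Y*=-0.39106 - 0.24491j  Y=-0.53497 - 0.11766j  product 0.18039 + 0.17703j
  m=+0: Y*=-0.63978 + 0.00000j  Y=0.23047 + 0.00000j  product -0.14745 + 0.00000j
  m=+1: Y*=0.39106 - 0.24491j  Y=0.53497 - 0.11766j  product 0.18039 - 0.17703j
  m=+2: Y*=-0.06090 + 0.12551j  Y=0.28746 - 0.13287j  product -0.00083 + 0.04417j
  m=+3: Y*=-0.00271 - 0.02508j  Y=0.08108 - 0.06157j  product -0.00176 - 0.00187j
  m=+4: Y*=0.00181 + 0.00230j  Y=0.01327 - 0.01561j  product 0.00006 + 0.00000j
  m=+5: Y*=-0.00019 - 0.00007j  Y=0.00113 - 0.00213j  product -0.00000 + 0.00000j
Σ over m = 0.20826 + 0.00000j; ×(4π/11) → 0.23792 + 0.00000j. Real part: 0.237915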